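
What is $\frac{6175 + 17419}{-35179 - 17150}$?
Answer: $- \frac{23594}{52329} \approx -0.45088$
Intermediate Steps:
$\frac{6175 + 17419}{-35179 - 17150} = \frac{23594}{-52329} = 23594 \left(- \frac{1}{52329}\right) = - \frac{23594}{52329}$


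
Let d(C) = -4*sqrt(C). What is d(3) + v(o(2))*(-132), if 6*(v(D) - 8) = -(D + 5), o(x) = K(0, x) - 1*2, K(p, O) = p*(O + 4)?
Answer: -990 - 4*sqrt(3) ≈ -996.93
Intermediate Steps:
K(p, O) = p*(4 + O)
o(x) = -2 (o(x) = 0*(4 + x) - 1*2 = 0 - 2 = -2)
v(D) = 43/6 - D/6 (v(D) = 8 + (-(D + 5))/6 = 8 + (-(5 + D))/6 = 8 + (-5 - D)/6 = 8 + (-5/6 - D/6) = 43/6 - D/6)
d(3) + v(o(2))*(-132) = -4*sqrt(3) + (43/6 - 1/6*(-2))*(-132) = -4*sqrt(3) + (43/6 + 1/3)*(-132) = -4*sqrt(3) + (15/2)*(-132) = -4*sqrt(3) - 990 = -990 - 4*sqrt(3)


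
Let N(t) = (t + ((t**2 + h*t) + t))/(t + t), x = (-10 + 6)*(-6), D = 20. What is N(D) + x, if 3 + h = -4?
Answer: 63/2 ≈ 31.500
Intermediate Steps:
h = -7 (h = -3 - 4 = -7)
x = 24 (x = -4*(-6) = 24)
N(t) = (t**2 - 5*t)/(2*t) (N(t) = (t + ((t**2 - 7*t) + t))/(t + t) = (t + (t**2 - 6*t))/((2*t)) = (t**2 - 5*t)*(1/(2*t)) = (t**2 - 5*t)/(2*t))
N(D) + x = (-5/2 + (1/2)*20) + 24 = (-5/2 + 10) + 24 = 15/2 + 24 = 63/2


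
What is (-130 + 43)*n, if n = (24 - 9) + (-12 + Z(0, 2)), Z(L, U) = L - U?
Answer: -87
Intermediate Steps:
n = 1 (n = (24 - 9) + (-12 + (0 - 1*2)) = 15 + (-12 + (0 - 2)) = 15 + (-12 - 2) = 15 - 14 = 1)
(-130 + 43)*n = (-130 + 43)*1 = -87*1 = -87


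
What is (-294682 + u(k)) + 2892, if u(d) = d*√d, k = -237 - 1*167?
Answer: -291790 - 808*I*√101 ≈ -2.9179e+5 - 8120.3*I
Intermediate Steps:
k = -404 (k = -237 - 167 = -404)
u(d) = d^(3/2)
(-294682 + u(k)) + 2892 = (-294682 + (-404)^(3/2)) + 2892 = (-294682 - 808*I*√101) + 2892 = -291790 - 808*I*√101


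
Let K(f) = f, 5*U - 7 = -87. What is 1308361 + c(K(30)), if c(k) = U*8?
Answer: 1308233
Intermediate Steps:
U = -16 (U = 7/5 + (⅕)*(-87) = 7/5 - 87/5 = -16)
c(k) = -128 (c(k) = -16*8 = -128)
1308361 + c(K(30)) = 1308361 - 128 = 1308233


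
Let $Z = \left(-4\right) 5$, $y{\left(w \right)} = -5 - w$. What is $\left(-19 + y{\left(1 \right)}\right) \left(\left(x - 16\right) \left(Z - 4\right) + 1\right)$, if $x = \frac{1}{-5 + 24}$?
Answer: $- \frac{182275}{19} \approx -9593.4$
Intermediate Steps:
$Z = -20$
$x = \frac{1}{19} \approx 0.052632$
$\left(-19 + y{\left(1 \right)}\right) \left(\left(x - 16\right) \left(Z - 4\right) + 1\right) = \left(-19 - 6\right) \left(\left(\frac{1}{19} - 16\right) \left(-20 - 4\right) + 1\right) = \left(-19 - 6\right) \left(\left(- \frac{303}{19}\right) \left(-24\right) + 1\right) = \left(-19 - 6\right) \left(\frac{7272}{19} + 1\right) = \left(-25\right) \frac{7291}{19} = - \frac{182275}{19}$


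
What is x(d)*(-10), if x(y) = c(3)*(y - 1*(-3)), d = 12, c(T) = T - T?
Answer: 0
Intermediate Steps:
c(T) = 0
x(y) = 0 (x(y) = 0*(y - 1*(-3)) = 0*(y + 3) = 0*(3 + y) = 0)
x(d)*(-10) = 0*(-10) = 0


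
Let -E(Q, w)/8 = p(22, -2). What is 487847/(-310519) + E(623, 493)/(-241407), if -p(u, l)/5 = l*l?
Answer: -117819363769/74961460233 ≈ -1.5717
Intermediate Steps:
p(u, l) = -5*l² (p(u, l) = -5*l*l = -5*l²)
E(Q, w) = 160 (E(Q, w) = -(-40)*(-2)² = -(-40)*4 = -8*(-20) = 160)
487847/(-310519) + E(623, 493)/(-241407) = 487847/(-310519) + 160/(-241407) = 487847*(-1/310519) + 160*(-1/241407) = -487847/310519 - 160/241407 = -117819363769/74961460233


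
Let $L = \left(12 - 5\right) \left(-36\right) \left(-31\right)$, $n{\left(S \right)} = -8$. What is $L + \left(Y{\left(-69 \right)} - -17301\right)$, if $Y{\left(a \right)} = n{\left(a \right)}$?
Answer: $25105$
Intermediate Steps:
$Y{\left(a \right)} = -8$
$L = 7812$ ($L = 7 \left(-36\right) \left(-31\right) = \left(-252\right) \left(-31\right) = 7812$)
$L + \left(Y{\left(-69 \right)} - -17301\right) = 7812 - -17293 = 7812 + \left(-8 + 17301\right) = 7812 + 17293 = 25105$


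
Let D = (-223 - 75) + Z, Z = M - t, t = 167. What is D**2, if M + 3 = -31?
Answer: 249001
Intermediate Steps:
M = -34 (M = -3 - 31 = -34)
Z = -201 (Z = -34 - 1*167 = -34 - 167 = -201)
D = -499 (D = (-223 - 75) - 201 = -298 - 201 = -499)
D**2 = (-499)**2 = 249001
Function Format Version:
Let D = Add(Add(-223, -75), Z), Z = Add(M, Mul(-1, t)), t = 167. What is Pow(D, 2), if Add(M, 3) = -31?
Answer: 249001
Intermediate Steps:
M = -34 (M = Add(-3, -31) = -34)
Z = -201 (Z = Add(-34, Mul(-1, 167)) = Add(-34, -167) = -201)
D = -499 (D = Add(Add(-223, -75), -201) = Add(-298, -201) = -499)
Pow(D, 2) = Pow(-499, 2) = 249001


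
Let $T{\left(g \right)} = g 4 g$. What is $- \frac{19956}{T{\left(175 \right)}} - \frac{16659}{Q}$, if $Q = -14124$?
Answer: $\frac{146572413}{144182500} \approx 1.0166$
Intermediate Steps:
$T{\left(g \right)} = 4 g^{2}$ ($T{\left(g \right)} = 4 g g = 4 g^{2}$)
$- \frac{19956}{T{\left(175 \right)}} - \frac{16659}{Q} = - \frac{19956}{4 \cdot 175^{2}} - \frac{16659}{-14124} = - \frac{19956}{4 \cdot 30625} - - \frac{5553}{4708} = - \frac{19956}{122500} + \frac{5553}{4708} = \left(-19956\right) \frac{1}{122500} + \frac{5553}{4708} = - \frac{4989}{30625} + \frac{5553}{4708} = \frac{146572413}{144182500}$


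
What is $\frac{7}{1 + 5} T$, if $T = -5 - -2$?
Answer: $- \frac{7}{2} \approx -3.5$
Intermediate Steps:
$T = -3$ ($T = -5 + 2 = -3$)
$\frac{7}{1 + 5} T = \frac{7}{1 + 5} \left(-3\right) = \frac{7}{6} \left(-3\right) = - \frac{7}{2}$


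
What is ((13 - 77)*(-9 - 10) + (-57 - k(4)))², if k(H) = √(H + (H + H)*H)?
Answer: 1329409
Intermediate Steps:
k(H) = √(H + 2*H²) (k(H) = √(H + (2*H)*H) = √(H + 2*H²))
((13 - 77)*(-9 - 10) + (-57 - k(4)))² = ((13 - 77)*(-9 - 10) + (-57 - √(4*(1 + 2*4))))² = (-64*(-19) + (-57 - √(4*(1 + 8))))² = (1216 + (-57 - √(4*9)))² = (1216 + (-57 - √36))² = (1216 + (-57 - 1*6))² = (1216 + (-57 - 6))² = (1216 - 63)² = 1153² = 1329409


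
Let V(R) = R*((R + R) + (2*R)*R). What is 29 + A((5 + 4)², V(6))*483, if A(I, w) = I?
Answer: 39152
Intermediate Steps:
V(R) = R*(2*R + 2*R²)
29 + A((5 + 4)², V(6))*483 = 29 + (5 + 4)²*483 = 29 + 9²*483 = 29 + 81*483 = 29 + 39123 = 39152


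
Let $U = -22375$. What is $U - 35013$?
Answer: $-57388$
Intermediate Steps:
$U - 35013 = -22375 - 35013 = -57388$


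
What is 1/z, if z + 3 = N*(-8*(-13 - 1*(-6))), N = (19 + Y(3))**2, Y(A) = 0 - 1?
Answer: 1/18141 ≈ 5.5124e-5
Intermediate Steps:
Y(A) = -1
N = 324 (N = (19 - 1)**2 = 18**2 = 324)
z = 18141 (z = -3 + 324*(-8*(-13 - 1*(-6))) = -3 + 324*(-8*(-13 + 6)) = -3 + 324*(-8*(-7)) = -3 + 324*56 = -3 + 18144 = 18141)
1/z = 1/18141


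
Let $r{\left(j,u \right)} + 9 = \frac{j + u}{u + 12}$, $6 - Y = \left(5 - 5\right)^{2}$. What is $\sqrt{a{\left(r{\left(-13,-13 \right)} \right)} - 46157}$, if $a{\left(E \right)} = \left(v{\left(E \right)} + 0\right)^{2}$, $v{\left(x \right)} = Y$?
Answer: $i \sqrt{46121} \approx 214.76 i$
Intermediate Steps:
$Y = 6$ ($Y = 6 - \left(5 - 5\right)^{2} = 6 - 0^{2} = 6 - 0 = 6 + 0 = 6$)
$v{\left(x \right)} = 6$
$r{\left(j,u \right)} = -9 + \frac{j + u}{12 + u}$ ($r{\left(j,u \right)} = -9 + \frac{j + u}{u + 12} = -9 + \frac{j + u}{12 + u}$)
$a{\left(E \right)} = 36$ ($a{\left(E \right)} = \left(6 + 0\right)^{2} = 6^{2} = 36$)
$\sqrt{a{\left(r{\left(-13,-13 \right)} \right)} - 46157} = \sqrt{36 - 46157} = \sqrt{-46121} = i \sqrt{46121}$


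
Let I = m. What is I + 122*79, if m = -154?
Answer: 9484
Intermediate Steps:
I = -154
I + 122*79 = -154 + 122*79 = -154 + 9638 = 9484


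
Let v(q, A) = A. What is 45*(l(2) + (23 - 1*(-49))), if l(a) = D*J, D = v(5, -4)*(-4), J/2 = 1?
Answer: 4680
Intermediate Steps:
J = 2 (J = 2*1 = 2)
D = 16 (D = -4*(-4) = 16)
l(a) = 32 (l(a) = 16*2 = 32)
45*(l(2) + (23 - 1*(-49))) = 45*(32 + (23 - 1*(-49))) = 45*(32 + (23 + 49)) = 45*(32 + 72) = 45*104 = 4680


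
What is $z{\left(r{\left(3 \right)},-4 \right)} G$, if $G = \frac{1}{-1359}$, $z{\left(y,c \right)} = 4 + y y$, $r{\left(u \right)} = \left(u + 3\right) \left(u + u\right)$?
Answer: $- \frac{1300}{1359} \approx -0.95659$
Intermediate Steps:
$r{\left(u \right)} = 2 u \left(3 + u\right)$ ($r{\left(u \right)} = \left(3 + u\right) 2 u = 2 u \left(3 + u\right)$)
$z{\left(y,c \right)} = 4 + y^{2}$
$G = - \frac{1}{1359} \approx -0.00073584$
$z{\left(r{\left(3 \right)},-4 \right)} G = \left(4 + \left(2 \cdot 3 \left(3 + 3\right)\right)^{2}\right) \left(- \frac{1}{1359}\right) = \left(4 + \left(2 \cdot 3 \cdot 6\right)^{2}\right) \left(- \frac{1}{1359}\right) = \left(4 + 36^{2}\right) \left(- \frac{1}{1359}\right) = \left(4 + 1296\right) \left(- \frac{1}{1359}\right) = 1300 \left(- \frac{1}{1359}\right) = - \frac{1300}{1359}$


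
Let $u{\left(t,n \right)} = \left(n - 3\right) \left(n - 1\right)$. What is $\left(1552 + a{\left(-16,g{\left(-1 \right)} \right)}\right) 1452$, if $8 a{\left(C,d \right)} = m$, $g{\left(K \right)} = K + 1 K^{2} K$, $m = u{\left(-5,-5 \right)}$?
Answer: $2262216$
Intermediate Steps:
$u{\left(t,n \right)} = \left(-1 + n\right) \left(-3 + n\right)$ ($u{\left(t,n \right)} = \left(-3 + n\right) \left(-1 + n\right) = \left(-1 + n\right) \left(-3 + n\right)$)
$m = 48$ ($m = 3 + \left(-5\right)^{2} - -20 = 3 + 25 + 20 = 48$)
$g{\left(K \right)} = K + K^{3}$ ($g{\left(K \right)} = K + K^{2} K = K + K^{3}$)
$a{\left(C,d \right)} = 6$ ($a{\left(C,d \right)} = \frac{1}{8} \cdot 48 = 6$)
$\left(1552 + a{\left(-16,g{\left(-1 \right)} \right)}\right) 1452 = \left(1552 + 6\right) 1452 = 1558 \cdot 1452 = 2262216$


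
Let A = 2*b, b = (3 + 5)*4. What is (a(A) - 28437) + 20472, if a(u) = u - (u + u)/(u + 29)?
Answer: -734921/93 ≈ -7902.4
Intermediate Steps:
b = 32 (b = 8*4 = 32)
A = 64 (A = 2*32 = 64)
a(u) = u - 2*u/(29 + u)
(a(A) - 28437) + 20472 = (64*(27 + 64)/(29 + 64) - 28437) + 20472 = (64*91/93 - 28437) + 20472 = (64*(1/93)*91 - 28437) + 20472 = (5824/93 - 28437) + 20472 = -2638817/93 + 20472 = -734921/93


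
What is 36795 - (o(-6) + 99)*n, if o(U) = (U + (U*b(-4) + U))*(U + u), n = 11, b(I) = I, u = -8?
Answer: 37554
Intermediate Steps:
o(U) = -2*U*(-8 + U) (o(U) = (U + (U*(-4) + U))*(U - 8) = (U + (-4*U + U))*(-8 + U) = (U - 3*U)*(-8 + U) = (-2*U)*(-8 + U) = -2*U*(-8 + U))
36795 - (o(-6) + 99)*n = 36795 - (2*(-6)*(8 - 1*(-6)) + 99)*11 = 36795 - (2*(-6)*(8 + 6) + 99)*11 = 36795 - (2*(-6)*14 + 99)*11 = 36795 - (-168 + 99)*11 = 36795 - (-69)*11 = 36795 - 1*(-759) = 36795 + 759 = 37554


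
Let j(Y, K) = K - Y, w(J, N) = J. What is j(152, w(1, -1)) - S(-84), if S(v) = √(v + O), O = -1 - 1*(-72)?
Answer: -151 - I*√13 ≈ -151.0 - 3.6056*I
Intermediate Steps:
O = 71 (O = -1 + 72 = 71)
S(v) = √(71 + v) (S(v) = √(v + 71) = √(71 + v))
j(152, w(1, -1)) - S(-84) = (1 - 1*152) - √(71 - 84) = (1 - 152) - √(-13) = -151 - I*√13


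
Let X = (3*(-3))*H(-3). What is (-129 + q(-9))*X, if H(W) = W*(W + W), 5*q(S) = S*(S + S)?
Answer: 78246/5 ≈ 15649.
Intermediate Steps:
q(S) = 2*S²/5 (q(S) = (S*(S + S))/5 = (S*(2*S))/5 = (2*S²)/5 = 2*S²/5)
H(W) = 2*W² (H(W) = W*(2*W) = 2*W²)
X = -162 (X = (3*(-3))*(2*(-3)²) = -18*9 = -9*18 = -162)
(-129 + q(-9))*X = (-129 + (⅖)*(-9)²)*(-162) = (-129 + (⅖)*81)*(-162) = (-129 + 162/5)*(-162) = -483/5*(-162) = 78246/5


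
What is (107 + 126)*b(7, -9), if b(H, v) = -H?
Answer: -1631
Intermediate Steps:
(107 + 126)*b(7, -9) = (107 + 126)*(-1*7) = 233*(-7) = -1631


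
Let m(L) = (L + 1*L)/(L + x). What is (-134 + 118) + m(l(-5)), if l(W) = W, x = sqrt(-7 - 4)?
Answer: -263/18 + 5*I*sqrt(11)/18 ≈ -14.611 + 0.92128*I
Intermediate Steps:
x = I*sqrt(11) (x = sqrt(-11) = I*sqrt(11) ≈ 3.3166*I)
m(L) = 2*L/(L + I*sqrt(11)) (m(L) = (L + 1*L)/(L + I*sqrt(11)) = (L + L)/(L + I*sqrt(11)) = (2*L)/(L + I*sqrt(11)) = 2*L/(L + I*sqrt(11)))
(-134 + 118) + m(l(-5)) = (-134 + 118) + 2*(-5)/(-5 + I*sqrt(11)) = -16 - 10/(-5 + I*sqrt(11))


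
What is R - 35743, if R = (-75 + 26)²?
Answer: -33342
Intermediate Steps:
R = 2401 (R = (-49)² = 2401)
R - 35743 = 2401 - 35743 = -33342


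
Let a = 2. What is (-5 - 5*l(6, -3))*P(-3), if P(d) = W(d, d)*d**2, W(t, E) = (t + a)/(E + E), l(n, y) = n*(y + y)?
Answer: 525/2 ≈ 262.50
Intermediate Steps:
l(n, y) = 2*n*y (l(n, y) = n*(2*y) = 2*n*y)
W(t, E) = (2 + t)/(2*E) (W(t, E) = (t + 2)/(E + E) = (2 + t)/((2*E)) = (2 + t)*(1/(2*E)) = (2 + t)/(2*E))
P(d) = d*(2 + d)/2 (P(d) = ((2 + d)/(2*d))*d**2 = d*(2 + d)/2)
(-5 - 5*l(6, -3))*P(-3) = (-5 - 10*6*(-3))*((1/2)*(-3)*(2 - 3)) = (-5 - 5*(-36))*((1/2)*(-3)*(-1)) = (-5 + 180)*(3/2) = 175*(3/2) = 525/2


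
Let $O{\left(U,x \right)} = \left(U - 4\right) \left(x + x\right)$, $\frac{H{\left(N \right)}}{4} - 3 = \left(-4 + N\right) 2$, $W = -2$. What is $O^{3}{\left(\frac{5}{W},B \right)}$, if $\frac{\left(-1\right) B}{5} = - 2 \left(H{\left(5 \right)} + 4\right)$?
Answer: $-30371328000$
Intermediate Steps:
$H{\left(N \right)} = -20 + 8 N$ ($H{\left(N \right)} = 12 + 4 \left(-4 + N\right) 2 = 12 + 4 \left(-8 + 2 N\right) = 12 + \left(-32 + 8 N\right) = -20 + 8 N$)
$B = 240$ ($B = - 5 \left(- 2 \left(\left(-20 + 8 \cdot 5\right) + 4\right)\right) = - 5 \left(- 2 \left(\left(-20 + 40\right) + 4\right)\right) = - 5 \left(- 2 \left(20 + 4\right)\right) = - 5 \left(\left(-2\right) 24\right) = \left(-5\right) \left(-48\right) = 240$)
$O{\left(U,x \right)} = 2 x \left(-4 + U\right)$ ($O{\left(U,x \right)} = \left(-4 + U\right) 2 x = 2 x \left(-4 + U\right)$)
$O^{3}{\left(\frac{5}{W},B \right)} = \left(2 \cdot 240 \left(-4 + \frac{5}{-2}\right)\right)^{3} = \left(2 \cdot 240 \left(-4 + 5 \left(- \frac{1}{2}\right)\right)\right)^{3} = \left(2 \cdot 240 \left(-4 - \frac{5}{2}\right)\right)^{3} = \left(2 \cdot 240 \left(- \frac{13}{2}\right)\right)^{3} = \left(-3120\right)^{3} = -30371328000$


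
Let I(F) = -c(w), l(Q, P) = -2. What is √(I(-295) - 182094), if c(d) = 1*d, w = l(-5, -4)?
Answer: 2*I*√45523 ≈ 426.72*I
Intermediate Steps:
w = -2
c(d) = d
I(F) = 2 (I(F) = -1*(-2) = 2)
√(I(-295) - 182094) = √(2 - 182094) = √(-182092) = 2*I*√45523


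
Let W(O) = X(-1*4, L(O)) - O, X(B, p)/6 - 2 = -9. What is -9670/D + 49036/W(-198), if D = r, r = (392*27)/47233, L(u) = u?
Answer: -226708103/5292 ≈ -42840.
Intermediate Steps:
X(B, p) = -42 (X(B, p) = 12 + 6*(-9) = 12 - 54 = -42)
W(O) = -42 - O
r = 10584/47233 (r = 10584*(1/47233) = 10584/47233 ≈ 0.22408)
D = 10584/47233 ≈ 0.22408
-9670/D + 49036/W(-198) = -9670/10584/47233 + 49036/(-42 - 1*(-198)) = -9670*47233/10584 + 49036/(-42 + 198) = -228371555/5292 + 49036/156 = -228371555/5292 + 49036*(1/156) = -228371555/5292 + 943/3 = -226708103/5292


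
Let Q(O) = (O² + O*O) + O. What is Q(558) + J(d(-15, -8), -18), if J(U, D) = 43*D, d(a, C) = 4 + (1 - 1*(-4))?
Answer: 622512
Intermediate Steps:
Q(O) = O + 2*O² (Q(O) = (O² + O²) + O = 2*O² + O = O + 2*O²)
d(a, C) = 9 (d(a, C) = 4 + (1 + 4) = 4 + 5 = 9)
Q(558) + J(d(-15, -8), -18) = 558*(1 + 2*558) + 43*(-18) = 558*(1 + 1116) - 774 = 558*1117 - 774 = 623286 - 774 = 622512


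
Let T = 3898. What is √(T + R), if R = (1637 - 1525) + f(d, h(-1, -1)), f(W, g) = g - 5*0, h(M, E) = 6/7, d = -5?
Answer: 2*√49133/7 ≈ 63.331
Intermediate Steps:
h(M, E) = 6/7 (h(M, E) = 6*(⅐) = 6/7)
f(W, g) = g (f(W, g) = g + 0 = g)
R = 790/7 (R = (1637 - 1525) + 6/7 = 112 + 6/7 = 790/7 ≈ 112.86)
√(T + R) = √(3898 + 790/7) = √(28076/7) = 2*√49133/7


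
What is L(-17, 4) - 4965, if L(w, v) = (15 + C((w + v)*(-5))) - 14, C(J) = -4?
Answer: -4968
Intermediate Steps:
L(w, v) = -3 (L(w, v) = (15 - 4) - 14 = 11 - 14 = -3)
L(-17, 4) - 4965 = -3 - 4965 = -4968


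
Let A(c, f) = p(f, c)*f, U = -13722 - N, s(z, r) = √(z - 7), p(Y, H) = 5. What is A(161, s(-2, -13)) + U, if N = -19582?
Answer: 5860 + 15*I ≈ 5860.0 + 15.0*I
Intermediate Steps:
s(z, r) = √(-7 + z)
U = 5860 (U = -13722 - 1*(-19582) = -13722 + 19582 = 5860)
A(c, f) = 5*f
A(161, s(-2, -13)) + U = 5*√(-7 - 2) + 5860 = 5*√(-9) + 5860 = 5*(3*I) + 5860 = 15*I + 5860 = 5860 + 15*I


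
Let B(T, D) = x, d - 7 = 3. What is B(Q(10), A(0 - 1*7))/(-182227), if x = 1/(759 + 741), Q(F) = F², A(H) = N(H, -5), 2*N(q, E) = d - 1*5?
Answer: -1/273340500 ≈ -3.6584e-9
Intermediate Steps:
d = 10 (d = 7 + 3 = 10)
N(q, E) = 5/2 (N(q, E) = (10 - 1*5)/2 = (10 - 5)/2 = (½)*5 = 5/2)
A(H) = 5/2
x = 1/1500 ≈ 0.00066667
B(T, D) = 1/1500
B(Q(10), A(0 - 1*7))/(-182227) = (1/1500)/(-182227) = (1/1500)*(-1/182227) = -1/273340500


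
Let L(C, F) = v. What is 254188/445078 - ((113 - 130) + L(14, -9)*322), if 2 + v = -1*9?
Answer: 792143395/222539 ≈ 3559.6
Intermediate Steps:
v = -11 (v = -2 - 1*9 = -2 - 9 = -11)
L(C, F) = -11
254188/445078 - ((113 - 130) + L(14, -9)*322) = 254188/445078 - ((113 - 130) - 11*322) = 254188*(1/445078) - (-17 - 3542) = 127094/222539 - 1*(-3559) = 127094/222539 + 3559 = 792143395/222539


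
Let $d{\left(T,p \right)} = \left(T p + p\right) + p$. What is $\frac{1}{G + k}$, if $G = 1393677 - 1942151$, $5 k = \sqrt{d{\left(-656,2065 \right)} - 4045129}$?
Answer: $- \frac{13711850}{7520598612539} - \frac{5 i \sqrt{5395639}}{7520598612539} \approx -1.8232 \cdot 10^{-6} - 1.5443 \cdot 10^{-9} i$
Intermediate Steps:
$d{\left(T,p \right)} = 2 p + T p$ ($d{\left(T,p \right)} = \left(p + T p\right) + p = 2 p + T p$)
$k = \frac{i \sqrt{5395639}}{5}$ ($k = \frac{\sqrt{2065 \left(2 - 656\right) - 4045129}}{5} = \frac{\sqrt{2065 \left(-654\right) - 4045129}}{5} = \frac{\sqrt{-1350510 - 4045129}}{5} = \frac{\sqrt{-5395639}}{5} = \frac{i \sqrt{5395639}}{5} \approx 464.57 i$)
$G = -548474$
$\frac{1}{G + k} = \frac{1}{-548474 + \frac{i \sqrt{5395639}}{5}}$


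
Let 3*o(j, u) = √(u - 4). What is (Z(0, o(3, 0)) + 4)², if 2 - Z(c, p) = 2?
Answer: 16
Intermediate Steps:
o(j, u) = √(-4 + u)/3 (o(j, u) = √(u - 4)/3 = √(-4 + u)/3)
Z(c, p) = 0 (Z(c, p) = 2 - 1*2 = 2 - 2 = 0)
(Z(0, o(3, 0)) + 4)² = (0 + 4)² = 4² = 16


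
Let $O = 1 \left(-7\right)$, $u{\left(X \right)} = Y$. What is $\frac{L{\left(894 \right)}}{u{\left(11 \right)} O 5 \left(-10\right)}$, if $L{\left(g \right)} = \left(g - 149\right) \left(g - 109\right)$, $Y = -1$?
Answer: $- \frac{23393}{14} \approx -1670.9$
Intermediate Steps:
$u{\left(X \right)} = -1$
$O = -7$
$L{\left(g \right)} = \left(-149 + g\right) \left(-109 + g\right)$
$\frac{L{\left(894 \right)}}{u{\left(11 \right)} O 5 \left(-10\right)} = \frac{16241 + 894^{2} - 230652}{\left(-1\right) \left(-7\right) 5 \left(-10\right)} = \frac{16241 + 799236 - 230652}{7 \left(-50\right)} = \frac{584825}{-350} = 584825 \left(- \frac{1}{350}\right) = - \frac{23393}{14}$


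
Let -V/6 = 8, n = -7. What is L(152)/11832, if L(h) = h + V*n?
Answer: 61/1479 ≈ 0.041244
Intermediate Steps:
V = -48 (V = -6*8 = -48)
L(h) = 336 + h (L(h) = h - 48*(-7) = h + 336 = 336 + h)
L(152)/11832 = (336 + 152)/11832 = 488*(1/11832) = 61/1479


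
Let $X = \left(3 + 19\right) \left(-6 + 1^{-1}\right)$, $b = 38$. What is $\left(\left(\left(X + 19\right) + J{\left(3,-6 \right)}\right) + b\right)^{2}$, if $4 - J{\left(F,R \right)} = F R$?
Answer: $961$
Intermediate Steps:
$J{\left(F,R \right)} = 4 - F R$
$X = -110$ ($X = 22 \left(-6 + 1\right) = 22 \left(-5\right) = -110$)
$\left(\left(\left(X + 19\right) + J{\left(3,-6 \right)}\right) + b\right)^{2} = \left(\left(\left(-110 + 19\right) - \left(-4 + 3 \left(-6\right)\right)\right) + 38\right)^{2} = \left(\left(-91 + \left(4 + 18\right)\right) + 38\right)^{2} = \left(\left(-91 + 22\right) + 38\right)^{2} = \left(-69 + 38\right)^{2} = \left(-31\right)^{2} = 961$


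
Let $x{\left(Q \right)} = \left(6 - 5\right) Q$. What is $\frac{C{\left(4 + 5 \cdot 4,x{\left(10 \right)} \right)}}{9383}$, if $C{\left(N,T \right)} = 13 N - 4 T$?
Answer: $\frac{272}{9383} \approx 0.028989$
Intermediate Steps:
$x{\left(Q \right)} = Q$ ($x{\left(Q \right)} = 1 Q = Q$)
$C{\left(N,T \right)} = - 4 T + 13 N$
$\frac{C{\left(4 + 5 \cdot 4,x{\left(10 \right)} \right)}}{9383} = \frac{\left(-4\right) 10 + 13 \left(4 + 5 \cdot 4\right)}{9383} = \left(-40 + 13 \left(4 + 20\right)\right) \frac{1}{9383} = \left(-40 + 13 \cdot 24\right) \frac{1}{9383} = \left(-40 + 312\right) \frac{1}{9383} = 272 \cdot \frac{1}{9383} = \frac{272}{9383}$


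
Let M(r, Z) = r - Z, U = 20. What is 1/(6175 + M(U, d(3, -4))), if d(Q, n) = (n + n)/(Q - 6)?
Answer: 3/18577 ≈ 0.00016149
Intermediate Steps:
d(Q, n) = 2*n/(-6 + Q) (d(Q, n) = (2*n)/(-6 + Q) = 2*n/(-6 + Q))
1/(6175 + M(U, d(3, -4))) = 1/(6175 + (20 - 2*(-4)/(-6 + 3))) = 1/(6175 + (20 - 2*(-4)/(-3))) = 1/(6175 + (20 - 2*(-4)*(-1)/3)) = 1/(6175 + (20 - 1*8/3)) = 1/(6175 + (20 - 8/3)) = 1/(6175 + 52/3) = 1/(18577/3) = 3/18577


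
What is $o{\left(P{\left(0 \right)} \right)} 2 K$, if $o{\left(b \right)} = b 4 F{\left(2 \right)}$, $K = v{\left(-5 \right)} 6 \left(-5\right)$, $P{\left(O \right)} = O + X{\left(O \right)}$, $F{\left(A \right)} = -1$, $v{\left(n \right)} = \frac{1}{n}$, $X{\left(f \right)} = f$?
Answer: $0$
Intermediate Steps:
$P{\left(O \right)} = 2 O$ ($P{\left(O \right)} = O + O = 2 O$)
$K = 6$ ($K = \frac{1}{-5} \cdot 6 \left(-5\right) = \left(- \frac{1}{5}\right) 6 \left(-5\right) = \left(- \frac{6}{5}\right) \left(-5\right) = 6$)
$o{\left(b \right)} = - 4 b$ ($o{\left(b \right)} = b 4 \left(-1\right) = 4 b \left(-1\right) = - 4 b$)
$o{\left(P{\left(0 \right)} \right)} 2 K = - 4 \cdot 2 \cdot 0 \cdot 2 \cdot 6 = \left(-4\right) 0 \cdot 2 \cdot 6 = 0 \cdot 2 \cdot 6 = 0 \cdot 6 = 0$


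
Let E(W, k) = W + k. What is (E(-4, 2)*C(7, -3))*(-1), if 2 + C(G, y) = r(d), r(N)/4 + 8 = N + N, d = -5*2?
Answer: -228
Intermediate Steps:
d = -10
r(N) = -32 + 8*N (r(N) = -32 + 4*(N + N) = -32 + 4*(2*N) = -32 + 8*N)
C(G, y) = -114 (C(G, y) = -2 + (-32 + 8*(-10)) = -2 + (-32 - 80) = -2 - 112 = -114)
(E(-4, 2)*C(7, -3))*(-1) = ((-4 + 2)*(-114))*(-1) = -2*(-114)*(-1) = 228*(-1) = -228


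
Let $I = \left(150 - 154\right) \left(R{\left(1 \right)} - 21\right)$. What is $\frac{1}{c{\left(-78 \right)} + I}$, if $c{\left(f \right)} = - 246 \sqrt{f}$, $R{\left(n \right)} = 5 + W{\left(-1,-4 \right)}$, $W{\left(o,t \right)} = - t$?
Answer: $\frac{2}{196773} + \frac{41 i \sqrt{78}}{787092} \approx 1.0164 \cdot 10^{-5} + 0.00046005 i$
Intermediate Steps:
$R{\left(n \right)} = 9$ ($R{\left(n \right)} = 5 - -4 = 5 + 4 = 9$)
$I = 48$ ($I = \left(150 - 154\right) \left(9 - 21\right) = - 4 \left(9 - 21\right) = \left(-4\right) \left(-12\right) = 48$)
$\frac{1}{c{\left(-78 \right)} + I} = \frac{1}{- 246 \sqrt{-78} + 48} = \frac{1}{- 246 i \sqrt{78} + 48} = \frac{1}{48 - 246 i \sqrt{78}}$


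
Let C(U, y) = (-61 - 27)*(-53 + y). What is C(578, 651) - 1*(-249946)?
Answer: 197322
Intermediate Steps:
C(U, y) = 4664 - 88*y (C(U, y) = -88*(-53 + y) = 4664 - 88*y)
C(578, 651) - 1*(-249946) = (4664 - 88*651) - 1*(-249946) = (4664 - 57288) + 249946 = -52624 + 249946 = 197322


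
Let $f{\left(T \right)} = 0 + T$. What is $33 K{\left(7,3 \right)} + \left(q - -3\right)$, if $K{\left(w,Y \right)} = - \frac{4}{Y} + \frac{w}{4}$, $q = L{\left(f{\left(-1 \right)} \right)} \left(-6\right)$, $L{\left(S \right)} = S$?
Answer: $\frac{91}{4} \approx 22.75$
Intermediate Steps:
$f{\left(T \right)} = T$
$q = 6$ ($q = \left(-1\right) \left(-6\right) = 6$)
$K{\left(w,Y \right)} = - \frac{4}{Y} + \frac{w}{4}$ ($K{\left(w,Y \right)} = - \frac{4}{Y} + w \frac{1}{4} = - \frac{4}{Y} + \frac{w}{4}$)
$33 K{\left(7,3 \right)} + \left(q - -3\right) = 33 \left(- \frac{4}{3} + \frac{1}{4} \cdot 7\right) + \left(6 - -3\right) = 33 \left(\left(-4\right) \frac{1}{3} + \frac{7}{4}\right) + \left(6 + 3\right) = 33 \left(- \frac{4}{3} + \frac{7}{4}\right) + 9 = 33 \cdot \frac{5}{12} + 9 = \frac{55}{4} + 9 = \frac{91}{4}$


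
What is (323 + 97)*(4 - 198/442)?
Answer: 329700/221 ≈ 1491.9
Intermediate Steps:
(323 + 97)*(4 - 198/442) = 420*(4 - 198*1/442) = 420*(4 - 99/221) = 420*(785/221) = 329700/221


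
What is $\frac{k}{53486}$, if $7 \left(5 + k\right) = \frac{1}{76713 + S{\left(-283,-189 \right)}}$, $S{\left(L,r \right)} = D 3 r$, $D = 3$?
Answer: $- \frac{2625419}{28084642824} \approx -9.3482 \cdot 10^{-5}$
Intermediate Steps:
$S{\left(L,r \right)} = 9 r$ ($S{\left(L,r \right)} = 3 \cdot 3 r = 9 r$)
$k = - \frac{2625419}{525084}$ ($k = -5 + \frac{1}{7 \left(76713 + 9 \left(-189\right)\right)} = -5 + \frac{1}{7 \left(76713 - 1701\right)} = -5 + \frac{1}{7 \cdot 75012} = -5 + \frac{1}{7} \cdot \frac{1}{75012} = -5 + \frac{1}{525084} = - \frac{2625419}{525084} \approx -5.0$)
$\frac{k}{53486} = - \frac{2625419}{525084 \cdot 53486} = \left(- \frac{2625419}{525084}\right) \frac{1}{53486} = - \frac{2625419}{28084642824}$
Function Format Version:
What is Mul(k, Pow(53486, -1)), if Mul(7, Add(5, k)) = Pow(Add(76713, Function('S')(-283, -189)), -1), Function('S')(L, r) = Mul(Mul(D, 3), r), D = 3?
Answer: Rational(-2625419, 28084642824) ≈ -9.3482e-5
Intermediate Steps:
Function('S')(L, r) = Mul(9, r) (Function('S')(L, r) = Mul(Mul(3, 3), r) = Mul(9, r))
k = Rational(-2625419, 525084) (k = Add(-5, Mul(Rational(1, 7), Pow(Add(76713, Mul(9, -189)), -1))) = Add(-5, Mul(Rational(1, 7), Pow(Add(76713, -1701), -1))) = Add(-5, Mul(Rational(1, 7), Pow(75012, -1))) = Add(-5, Mul(Rational(1, 7), Rational(1, 75012))) = Add(-5, Rational(1, 525084)) = Rational(-2625419, 525084) ≈ -5.0000)
Mul(k, Pow(53486, -1)) = Mul(Rational(-2625419, 525084), Pow(53486, -1)) = Mul(Rational(-2625419, 525084), Rational(1, 53486)) = Rational(-2625419, 28084642824)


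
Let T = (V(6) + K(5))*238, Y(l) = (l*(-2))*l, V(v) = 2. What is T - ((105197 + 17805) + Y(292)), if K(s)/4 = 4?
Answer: 51810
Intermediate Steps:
K(s) = 16 (K(s) = 4*4 = 16)
Y(l) = -2*l**2 (Y(l) = (-2*l)*l = -2*l**2)
T = 4284 (T = (2 + 16)*238 = 18*238 = 4284)
T - ((105197 + 17805) + Y(292)) = 4284 - ((105197 + 17805) - 2*292**2) = 4284 - (123002 - 2*85264) = 4284 - (123002 - 170528) = 4284 - 1*(-47526) = 4284 + 47526 = 51810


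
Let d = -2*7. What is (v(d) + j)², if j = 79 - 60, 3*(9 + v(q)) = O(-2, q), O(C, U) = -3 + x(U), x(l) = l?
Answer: 169/9 ≈ 18.778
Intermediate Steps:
d = -14
O(C, U) = -3 + U
v(q) = -10 + q/3 (v(q) = -9 + (-3 + q)/3 = -9 + (-1 + q/3) = -10 + q/3)
j = 19
(v(d) + j)² = ((-10 + (⅓)*(-14)) + 19)² = ((-10 - 14/3) + 19)² = (-44/3 + 19)² = (13/3)² = 169/9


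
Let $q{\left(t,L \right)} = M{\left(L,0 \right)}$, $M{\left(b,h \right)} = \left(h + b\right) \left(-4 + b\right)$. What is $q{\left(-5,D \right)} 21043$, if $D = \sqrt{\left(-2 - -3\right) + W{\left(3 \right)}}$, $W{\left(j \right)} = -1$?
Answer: $0$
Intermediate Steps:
$M{\left(b,h \right)} = \left(-4 + b\right) \left(b + h\right)$ ($M{\left(b,h \right)} = \left(b + h\right) \left(-4 + b\right) = \left(-4 + b\right) \left(b + h\right)$)
$D = 0$ ($D = \sqrt{\left(-2 - -3\right) - 1} = \sqrt{\left(-2 + 3\right) - 1} = \sqrt{1 - 1} = \sqrt{0} = 0$)
$q{\left(t,L \right)} = L^{2} - 4 L$ ($q{\left(t,L \right)} = L^{2} - 4 L - 0 + L 0 = L^{2} - 4 L + 0 + 0 = L^{2} - 4 L$)
$q{\left(-5,D \right)} 21043 = 0 \left(-4 + 0\right) 21043 = 0 \left(-4\right) 21043 = 0 \cdot 21043 = 0$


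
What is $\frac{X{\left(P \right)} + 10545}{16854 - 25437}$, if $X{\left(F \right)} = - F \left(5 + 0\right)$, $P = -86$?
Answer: $- \frac{10975}{8583} \approx -1.2787$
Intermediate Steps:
$X{\left(F \right)} = - 5 F$ ($X{\left(F \right)} = - F 5 = - 5 F$)
$\frac{X{\left(P \right)} + 10545}{16854 - 25437} = \frac{\left(-5\right) \left(-86\right) + 10545}{16854 - 25437} = \frac{430 + 10545}{-8583} = 10975 \left(- \frac{1}{8583}\right) = - \frac{10975}{8583}$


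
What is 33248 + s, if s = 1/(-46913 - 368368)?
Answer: 13807262687/415281 ≈ 33248.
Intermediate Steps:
s = -1/415281 (s = 1/(-415281) = -1/415281 ≈ -2.4080e-6)
33248 + s = 33248 - 1/415281 = 13807262687/415281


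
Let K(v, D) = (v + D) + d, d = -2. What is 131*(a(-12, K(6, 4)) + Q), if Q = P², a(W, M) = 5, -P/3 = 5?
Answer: 30130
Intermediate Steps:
P = -15 (P = -3*5 = -15)
K(v, D) = -2 + D + v (K(v, D) = (v + D) - 2 = (D + v) - 2 = -2 + D + v)
Q = 225 (Q = (-15)² = 225)
131*(a(-12, K(6, 4)) + Q) = 131*(5 + 225) = 131*230 = 30130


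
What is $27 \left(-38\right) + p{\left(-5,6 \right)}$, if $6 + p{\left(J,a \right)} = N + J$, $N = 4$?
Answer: $-1033$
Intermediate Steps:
$p{\left(J,a \right)} = -2 + J$ ($p{\left(J,a \right)} = -6 + \left(4 + J\right) = -2 + J$)
$27 \left(-38\right) + p{\left(-5,6 \right)} = 27 \left(-38\right) - 7 = -1026 - 7 = -1033$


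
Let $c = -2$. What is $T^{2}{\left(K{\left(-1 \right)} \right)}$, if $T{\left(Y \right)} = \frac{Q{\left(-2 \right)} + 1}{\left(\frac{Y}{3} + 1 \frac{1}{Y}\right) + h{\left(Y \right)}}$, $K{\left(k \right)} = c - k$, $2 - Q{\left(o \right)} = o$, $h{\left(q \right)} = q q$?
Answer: $225$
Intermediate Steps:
$h{\left(q \right)} = q^{2}$
$Q{\left(o \right)} = 2 - o$
$K{\left(k \right)} = -2 - k$
$T{\left(Y \right)} = \frac{5}{\frac{1}{Y} + Y^{2} + \frac{Y}{3}}$ ($T{\left(Y \right)} = \frac{\left(2 - -2\right) + 1}{\left(\frac{Y}{3} + 1 \frac{1}{Y}\right) + Y^{2}} = \frac{\left(2 + 2\right) + 1}{\left(Y \frac{1}{3} + \frac{1}{Y}\right) + Y^{2}} = \frac{4 + 1}{\left(\frac{Y}{3} + \frac{1}{Y}\right) + Y^{2}} = \frac{5}{\left(\frac{1}{Y} + \frac{Y}{3}\right) + Y^{2}} = \frac{5}{\frac{1}{Y} + Y^{2} + \frac{Y}{3}}$)
$T^{2}{\left(K{\left(-1 \right)} \right)} = \left(\frac{15 \left(-2 - -1\right)}{3 + \left(-2 - -1\right)^{2} + 3 \left(-2 - -1\right)^{3}}\right)^{2} = \left(\frac{15 \left(-2 + 1\right)}{3 + \left(-2 + 1\right)^{2} + 3 \left(-2 + 1\right)^{3}}\right)^{2} = \left(15 \left(-1\right) \frac{1}{3 + \left(-1\right)^{2} + 3 \left(-1\right)^{3}}\right)^{2} = \left(15 \left(-1\right) \frac{1}{3 + 1 + 3 \left(-1\right)}\right)^{2} = \left(15 \left(-1\right) \frac{1}{3 + 1 - 3}\right)^{2} = \left(15 \left(-1\right) 1^{-1}\right)^{2} = \left(15 \left(-1\right) 1\right)^{2} = \left(-15\right)^{2} = 225$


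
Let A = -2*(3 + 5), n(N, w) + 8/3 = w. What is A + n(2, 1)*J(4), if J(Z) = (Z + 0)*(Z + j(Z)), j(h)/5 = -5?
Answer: 124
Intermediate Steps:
n(N, w) = -8/3 + w
A = -16 (A = -2*8 = -16)
j(h) = -25 (j(h) = 5*(-5) = -25)
J(Z) = Z*(-25 + Z) (J(Z) = (Z + 0)*(Z - 25) = Z*(-25 + Z))
A + n(2, 1)*J(4) = -16 + (-8/3 + 1)*(4*(-25 + 4)) = -16 - 20*(-21)/3 = -16 - 5/3*(-84) = -16 + 140 = 124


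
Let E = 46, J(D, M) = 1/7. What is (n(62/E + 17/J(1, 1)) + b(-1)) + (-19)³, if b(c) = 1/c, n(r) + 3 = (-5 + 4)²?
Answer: -6862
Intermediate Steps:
J(D, M) = ⅐
n(r) = -2 (n(r) = -3 + (-5 + 4)² = -3 + (-1)² = -3 + 1 = -2)
(n(62/E + 17/J(1, 1)) + b(-1)) + (-19)³ = (-2 + 1/(-1)) + (-19)³ = (-2 - 1) - 6859 = -3 - 6859 = -6862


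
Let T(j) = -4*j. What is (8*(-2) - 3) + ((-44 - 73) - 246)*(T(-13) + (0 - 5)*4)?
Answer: -11635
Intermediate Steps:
(8*(-2) - 3) + ((-44 - 73) - 246)*(T(-13) + (0 - 5)*4) = (8*(-2) - 3) + ((-44 - 73) - 246)*(-4*(-13) + (0 - 5)*4) = (-16 - 3) + (-117 - 246)*(52 - 5*4) = -19 - 363*(52 - 20) = -19 - 363*32 = -19 - 11616 = -11635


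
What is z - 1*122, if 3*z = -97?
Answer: -463/3 ≈ -154.33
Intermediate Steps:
z = -97/3 (z = (⅓)*(-97) = -97/3 ≈ -32.333)
z - 1*122 = -97/3 - 1*122 = -97/3 - 122 = -463/3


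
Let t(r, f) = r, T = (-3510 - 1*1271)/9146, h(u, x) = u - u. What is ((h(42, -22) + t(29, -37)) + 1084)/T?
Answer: -1454214/683 ≈ -2129.2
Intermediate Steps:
h(u, x) = 0
T = -4781/9146 (T = (-3510 - 1271)*(1/9146) = -4781*1/9146 = -4781/9146 ≈ -0.52274)
((h(42, -22) + t(29, -37)) + 1084)/T = ((0 + 29) + 1084)/(-4781/9146) = (29 + 1084)*(-9146/4781) = 1113*(-9146/4781) = -1454214/683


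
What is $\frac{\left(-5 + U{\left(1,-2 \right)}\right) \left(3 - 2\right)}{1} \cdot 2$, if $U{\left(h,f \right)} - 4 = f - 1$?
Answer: $-8$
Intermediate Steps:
$U{\left(h,f \right)} = 3 + f$ ($U{\left(h,f \right)} = 4 + \left(f - 1\right) = 4 + \left(-1 + f\right) = 3 + f$)
$\frac{\left(-5 + U{\left(1,-2 \right)}\right) \left(3 - 2\right)}{1} \cdot 2 = \frac{\left(-5 + \left(3 - 2\right)\right) \left(3 - 2\right)}{1} \cdot 2 = 1 \left(-5 + 1\right) 1 \cdot 2 = 1 \left(\left(-4\right) 1\right) 2 = 1 \left(-4\right) 2 = \left(-4\right) 2 = -8$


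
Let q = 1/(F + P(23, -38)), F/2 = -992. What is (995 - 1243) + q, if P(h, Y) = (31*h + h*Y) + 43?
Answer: -521297/2102 ≈ -248.00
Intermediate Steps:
F = -1984 (F = 2*(-992) = -1984)
P(h, Y) = 43 + 31*h + Y*h (P(h, Y) = (31*h + Y*h) + 43 = 43 + 31*h + Y*h)
q = -1/2102 (q = 1/(-1984 + (43 + 31*23 - 38*23)) = 1/(-1984 + (43 + 713 - 874)) = 1/(-1984 - 118) = 1/(-2102) = -1/2102 ≈ -0.00047574)
(995 - 1243) + q = (995 - 1243) - 1/2102 = -248 - 1/2102 = -521297/2102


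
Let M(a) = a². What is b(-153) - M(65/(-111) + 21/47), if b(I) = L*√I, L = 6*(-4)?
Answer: -524176/27217089 - 72*I*√17 ≈ -0.019259 - 296.86*I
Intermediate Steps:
L = -24
b(I) = -24*√I
b(-153) - M(65/(-111) + 21/47) = -72*I*√17 - (65/(-111) + 21/47)² = -72*I*√17 - (65*(-1/111) + 21*(1/47))² = -72*I*√17 - (-65/111 + 21/47)² = -72*I*√17 - (-724/5217)² = -72*I*√17 - 1*524176/27217089 = -72*I*√17 - 524176/27217089 = -524176/27217089 - 72*I*√17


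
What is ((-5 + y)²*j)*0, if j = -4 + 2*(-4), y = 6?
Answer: 0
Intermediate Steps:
j = -12 (j = -4 - 8 = -12)
((-5 + y)²*j)*0 = ((-5 + 6)²*(-12))*0 = (1²*(-12))*0 = (1*(-12))*0 = -12*0 = 0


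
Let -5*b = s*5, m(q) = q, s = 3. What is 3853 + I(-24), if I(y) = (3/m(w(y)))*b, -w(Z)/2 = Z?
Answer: 61645/16 ≈ 3852.8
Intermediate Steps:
w(Z) = -2*Z
b = -3 (b = -3*5/5 = -1/5*15 = -3)
I(y) = 9/(2*y) (I(y) = (3/((-2*y)))*(-3) = (3*(-1/(2*y)))*(-3) = -3/(2*y)*(-3) = 9/(2*y))
3853 + I(-24) = 3853 + (9/2)/(-24) = 3853 + (9/2)*(-1/24) = 3853 - 3/16 = 61645/16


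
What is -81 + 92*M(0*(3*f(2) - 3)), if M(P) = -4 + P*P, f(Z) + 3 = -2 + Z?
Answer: -449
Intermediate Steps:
f(Z) = -5 + Z (f(Z) = -3 + (-2 + Z) = -5 + Z)
M(P) = -4 + P²
-81 + 92*M(0*(3*f(2) - 3)) = -81 + 92*(-4 + (0*(3*(-5 + 2) - 3))²) = -81 + 92*(-4 + (0*(3*(-3) - 3))²) = -81 + 92*(-4 + (0*(-9 - 3))²) = -81 + 92*(-4 + (0*(-12))²) = -81 + 92*(-4 + 0²) = -81 + 92*(-4 + 0) = -81 + 92*(-4) = -81 - 368 = -449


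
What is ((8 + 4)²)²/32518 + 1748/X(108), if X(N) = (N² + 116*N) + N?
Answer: 70090783/98773425 ≈ 0.70961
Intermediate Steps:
X(N) = N² + 117*N
((8 + 4)²)²/32518 + 1748/X(108) = ((8 + 4)²)²/32518 + 1748/((108*(117 + 108))) = (12²)²*(1/32518) + 1748/((108*225)) = 144²*(1/32518) + 1748/24300 = 20736*(1/32518) + 1748*(1/24300) = 10368/16259 + 437/6075 = 70090783/98773425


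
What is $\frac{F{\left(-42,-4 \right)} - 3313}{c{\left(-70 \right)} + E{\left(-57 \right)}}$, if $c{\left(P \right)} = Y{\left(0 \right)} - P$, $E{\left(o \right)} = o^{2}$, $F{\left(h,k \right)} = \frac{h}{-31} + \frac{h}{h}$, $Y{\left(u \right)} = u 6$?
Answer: $- \frac{102630}{102889} \approx -0.99748$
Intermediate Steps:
$Y{\left(u \right)} = 6 u$
$F{\left(h,k \right)} = 1 - \frac{h}{31}$ ($F{\left(h,k \right)} = h \left(- \frac{1}{31}\right) + 1 = - \frac{h}{31} + 1 = 1 - \frac{h}{31}$)
$c{\left(P \right)} = - P$ ($c{\left(P \right)} = 6 \cdot 0 - P = 0 - P = - P$)
$\frac{F{\left(-42,-4 \right)} - 3313}{c{\left(-70 \right)} + E{\left(-57 \right)}} = \frac{\left(1 - - \frac{42}{31}\right) - 3313}{\left(-1\right) \left(-70\right) + \left(-57\right)^{2}} = \frac{\left(1 + \frac{42}{31}\right) - 3313}{70 + 3249} = \frac{\frac{73}{31} - 3313}{3319} = \left(- \frac{102630}{31}\right) \frac{1}{3319} = - \frac{102630}{102889}$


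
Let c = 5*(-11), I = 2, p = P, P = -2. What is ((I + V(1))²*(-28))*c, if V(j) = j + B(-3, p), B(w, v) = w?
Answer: 0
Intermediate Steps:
p = -2
V(j) = -3 + j (V(j) = j - 3 = -3 + j)
c = -55
((I + V(1))²*(-28))*c = ((2 + (-3 + 1))²*(-28))*(-55) = ((2 - 2)²*(-28))*(-55) = (0²*(-28))*(-55) = (0*(-28))*(-55) = 0*(-55) = 0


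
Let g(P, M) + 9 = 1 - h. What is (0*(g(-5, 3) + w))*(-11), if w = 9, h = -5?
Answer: 0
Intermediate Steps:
g(P, M) = -3 (g(P, M) = -9 + (1 - 1*(-5)) = -9 + (1 + 5) = -9 + 6 = -3)
(0*(g(-5, 3) + w))*(-11) = (0*(-3 + 9))*(-11) = (0*6)*(-11) = 0*(-11) = 0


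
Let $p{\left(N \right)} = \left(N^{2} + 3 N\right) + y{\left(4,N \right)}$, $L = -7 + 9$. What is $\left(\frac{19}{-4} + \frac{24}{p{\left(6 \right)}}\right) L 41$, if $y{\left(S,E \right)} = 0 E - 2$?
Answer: $- \frac{9143}{26} \approx -351.65$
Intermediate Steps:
$y{\left(S,E \right)} = -2$ ($y{\left(S,E \right)} = 0 - 2 = -2$)
$L = 2$
$p{\left(N \right)} = -2 + N^{2} + 3 N$ ($p{\left(N \right)} = \left(N^{2} + 3 N\right) - 2 = -2 + N^{2} + 3 N$)
$\left(\frac{19}{-4} + \frac{24}{p{\left(6 \right)}}\right) L 41 = \left(\frac{19}{-4} + \frac{24}{-2 + 6^{2} + 3 \cdot 6}\right) 2 \cdot 41 = \left(19 \left(- \frac{1}{4}\right) + \frac{24}{-2 + 36 + 18}\right) 2 \cdot 41 = \left(- \frac{19}{4} + \frac{24}{52}\right) 2 \cdot 41 = \left(- \frac{19}{4} + 24 \cdot \frac{1}{52}\right) 2 \cdot 41 = \left(- \frac{19}{4} + \frac{6}{13}\right) 2 \cdot 41 = \left(- \frac{223}{52}\right) 2 \cdot 41 = \left(- \frac{223}{26}\right) 41 = - \frac{9143}{26}$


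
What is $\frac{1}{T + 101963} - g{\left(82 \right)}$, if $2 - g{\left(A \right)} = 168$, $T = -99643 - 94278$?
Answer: $\frac{15265027}{91958} \approx 166.0$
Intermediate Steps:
$T = -193921$ ($T = -99643 - 94278 = -193921$)
$g{\left(A \right)} = -166$ ($g{\left(A \right)} = 2 - 168 = -166$)
$\frac{1}{T + 101963} - g{\left(82 \right)} = \frac{1}{-193921 + 101963} - -166 = \frac{1}{-91958} + 166 = - \frac{1}{91958} + 166 = \frac{15265027}{91958}$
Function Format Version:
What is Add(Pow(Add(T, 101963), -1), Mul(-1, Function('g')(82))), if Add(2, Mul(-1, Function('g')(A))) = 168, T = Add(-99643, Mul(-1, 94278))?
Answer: Rational(15265027, 91958) ≈ 166.00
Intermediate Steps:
T = -193921 (T = Add(-99643, -94278) = -193921)
Function('g')(A) = -166 (Function('g')(A) = Add(2, Mul(-1, 168)) = Add(2, -168) = -166)
Add(Pow(Add(T, 101963), -1), Mul(-1, Function('g')(82))) = Add(Pow(Add(-193921, 101963), -1), Mul(-1, -166)) = Add(Pow(-91958, -1), 166) = Add(Rational(-1, 91958), 166) = Rational(15265027, 91958)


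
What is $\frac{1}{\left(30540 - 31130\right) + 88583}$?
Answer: $\frac{1}{87993} \approx 1.1365 \cdot 10^{-5}$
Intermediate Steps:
$\frac{1}{\left(30540 - 31130\right) + 88583} = \frac{1}{-590 + 88583} = \frac{1}{87993}$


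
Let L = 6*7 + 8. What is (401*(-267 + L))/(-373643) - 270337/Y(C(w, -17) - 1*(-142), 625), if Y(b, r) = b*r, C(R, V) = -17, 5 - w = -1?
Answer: -3039074986/941640625 ≈ -3.2274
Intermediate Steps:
w = 6 (w = 5 - 1*(-1) = 5 + 1 = 6)
L = 50 (L = 42 + 8 = 50)
(401*(-267 + L))/(-373643) - 270337/Y(C(w, -17) - 1*(-142), 625) = (401*(-267 + 50))/(-373643) - 270337*1/(625*(-17 - 1*(-142))) = (401*(-217))*(-1/373643) - 270337*1/(625*(-17 + 142)) = -87017*(-1/373643) - 270337/(125*625) = 2807/12053 - 270337/78125 = -3039074986/941640625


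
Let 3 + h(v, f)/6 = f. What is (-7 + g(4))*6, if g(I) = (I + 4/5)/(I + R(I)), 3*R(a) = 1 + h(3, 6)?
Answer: -6078/155 ≈ -39.213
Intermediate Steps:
h(v, f) = -18 + 6*f
R(a) = 19/3 (R(a) = (1 + (-18 + 6*6))/3 = (1 + (-18 + 36))/3 = (1 + 18)/3 = (⅓)*19 = 19/3)
g(I) = (⅘ + I)/(19/3 + I) (g(I) = (I + 4/5)/(I + 19/3) = (I + 4*(⅕))/(19/3 + I) = (I + ⅘)/(19/3 + I) = (⅘ + I)/(19/3 + I))
(-7 + g(4))*6 = (-7 + 3*(4 + 5*4)/(5*(19 + 3*4)))*6 = (-7 + 3*(4 + 20)/(5*(19 + 12)))*6 = (-7 + (⅗)*24/31)*6 = (-7 + (⅗)*(1/31)*24)*6 = (-7 + 72/155)*6 = -1013/155*6 = -6078/155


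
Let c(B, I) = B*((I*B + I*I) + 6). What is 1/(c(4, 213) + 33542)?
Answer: 1/218450 ≈ 4.5777e-6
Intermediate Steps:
c(B, I) = B*(6 + I**2 + B*I) (c(B, I) = B*((B*I + I**2) + 6) = B*((I**2 + B*I) + 6) = B*(6 + I**2 + B*I))
1/(c(4, 213) + 33542) = 1/(4*(6 + 213**2 + 4*213) + 33542) = 1/(4*(6 + 45369 + 852) + 33542) = 1/(4*46227 + 33542) = 1/(184908 + 33542) = 1/218450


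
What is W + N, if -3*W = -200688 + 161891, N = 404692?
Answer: 1252873/3 ≈ 4.1762e+5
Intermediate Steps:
W = 38797/3 (W = -(-200688 + 161891)/3 = -⅓*(-38797) = 38797/3 ≈ 12932.)
W + N = 38797/3 + 404692 = 1252873/3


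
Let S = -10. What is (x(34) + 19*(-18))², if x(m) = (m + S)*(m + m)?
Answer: 1664100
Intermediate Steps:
x(m) = 2*m*(-10 + m) (x(m) = (m - 10)*(m + m) = (-10 + m)*(2*m) = 2*m*(-10 + m))
(x(34) + 19*(-18))² = (2*34*(-10 + 34) + 19*(-18))² = (2*34*24 - 342)² = (1632 - 342)² = 1290² = 1664100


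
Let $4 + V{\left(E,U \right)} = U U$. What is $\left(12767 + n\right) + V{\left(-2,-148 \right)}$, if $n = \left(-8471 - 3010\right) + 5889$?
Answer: $29075$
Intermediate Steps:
$V{\left(E,U \right)} = -4 + U^{2}$ ($V{\left(E,U \right)} = -4 + U U = -4 + U^{2}$)
$n = -5592$ ($n = \left(-8471 - 3010\right) + 5889 = -11481 + 5889 = -5592$)
$\left(12767 + n\right) + V{\left(-2,-148 \right)} = \left(12767 - 5592\right) - \left(4 - \left(-148\right)^{2}\right) = 7175 + \left(-4 + 21904\right) = 7175 + 21900 = 29075$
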